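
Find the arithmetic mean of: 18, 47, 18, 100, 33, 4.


Sum = 18 + 47 + 18 + 100 + 33 + 4 = 220
n = 6
Mean = 220/6 = 36.6667

Mean = 36.6667


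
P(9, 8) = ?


P(9,8) = 9!/1!
= 362880/1
= 362880

P(9,8) = 362880


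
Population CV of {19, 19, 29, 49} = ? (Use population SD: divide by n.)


Mean = 29.0000
SD = 12.2474
CV = (12.2474/29.0000)*100 = 42.2326%

CV = 42.2326%


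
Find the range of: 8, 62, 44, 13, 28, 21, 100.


Max = 100, Min = 8
Range = 100 - 8 = 92

Range = 92


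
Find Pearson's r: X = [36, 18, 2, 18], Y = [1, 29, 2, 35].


Mean X = 18.5000, Mean Y = 16.7500
SD X = 12.031209, SD Y = 15.400893
Cov = -11.875000
r = -11.875000/(12.031209*15.400893) = -0.0641

r = -0.0641


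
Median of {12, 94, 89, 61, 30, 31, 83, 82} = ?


Sorted: 12, 30, 31, 61, 82, 83, 89, 94
n = 8 (even)
Middle values: 61 and 82
Median = (61+82)/2 = 71.5000

Median = 71.5000


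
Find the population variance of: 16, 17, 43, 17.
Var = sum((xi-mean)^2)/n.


Mean = 23.2500
Squared deviations: 52.5625, 39.0625, 390.0625, 39.0625
Sum = 520.7500
Variance = 520.7500/4 = 130.1875

Variance = 130.1875


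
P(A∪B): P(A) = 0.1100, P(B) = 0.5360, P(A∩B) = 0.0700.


P(A∪B) = 0.1100 + 0.5360 - 0.0700
= 0.6460 - 0.0700
= 0.5760

P(A∪B) = 0.5760


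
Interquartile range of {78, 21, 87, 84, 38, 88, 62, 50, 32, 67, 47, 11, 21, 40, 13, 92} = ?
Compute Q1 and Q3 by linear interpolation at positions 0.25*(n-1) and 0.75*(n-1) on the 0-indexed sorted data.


Sorted: 11, 13, 21, 21, 32, 38, 40, 47, 50, 62, 67, 78, 84, 87, 88, 92
Q1 (25th %ile) = 29.2500
Q3 (75th %ile) = 79.5000
IQR = 79.5000 - 29.2500 = 50.2500

IQR = 50.2500


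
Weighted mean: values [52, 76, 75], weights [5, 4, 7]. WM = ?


Numerator = 52*5 + 76*4 + 75*7 = 1089
Denominator = 5 + 4 + 7 = 16
WM = 1089/16 = 68.0625

WM = 68.0625


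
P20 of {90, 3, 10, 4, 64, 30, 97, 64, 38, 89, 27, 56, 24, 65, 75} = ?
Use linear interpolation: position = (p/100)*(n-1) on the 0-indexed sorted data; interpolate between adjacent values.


Sorted: 3, 4, 10, 24, 27, 30, 38, 56, 64, 64, 65, 75, 89, 90, 97
n = 15
Index = 20/100 * 14 = 2.8000
Lower = data[2] = 10, Upper = data[3] = 24
P20 = 10 + 0.8000*(14) = 21.2000

P20 = 21.2000


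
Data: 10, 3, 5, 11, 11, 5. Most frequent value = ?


Frequencies: 3:1, 5:2, 10:1, 11:2
Max frequency = 2
Mode = 5, 11

Mode = 5, 11


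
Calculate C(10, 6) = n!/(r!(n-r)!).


C(10,6) = 10!/(6! × 4!)
= 3628800/(720 × 24)
= 210

C(10,6) = 210


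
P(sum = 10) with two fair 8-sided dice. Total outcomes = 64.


Total outcomes = 8×8 = 64
Favorable (sum = 10): 7
P = 7/64 = 0.1094

P = 0.1094


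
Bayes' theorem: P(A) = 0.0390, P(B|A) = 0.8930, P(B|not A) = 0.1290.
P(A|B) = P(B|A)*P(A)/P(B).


P(B) = P(B|A)*P(A) + P(B|A')*P(A')
= 0.8930*0.0390 + 0.1290*0.9610
= 0.034827 + 0.123969 = 0.158796
P(A|B) = 0.034827/0.158796 = 0.2193

P(A|B) = 0.2193


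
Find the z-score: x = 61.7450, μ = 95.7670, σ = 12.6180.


z = (61.7450 - 95.7670)/12.6180
= -34.0220/12.6180
= -2.6963

z = -2.6963


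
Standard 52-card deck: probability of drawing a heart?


13 hearts in 52 cards
P = 13/52 = 0.2500

P = 0.2500


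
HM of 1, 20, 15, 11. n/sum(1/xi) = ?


Sum of reciprocals = 1/1 + 1/20 + 1/15 + 1/11 = 1.207576
HM = 4/1.207576 = 3.3124

HM = 3.3124


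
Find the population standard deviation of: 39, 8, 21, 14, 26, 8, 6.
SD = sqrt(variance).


Mean = 17.4286
Variance = 124.5306
SD = sqrt(124.5306) = 11.1593

SD = 11.1593


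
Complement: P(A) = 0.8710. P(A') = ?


P(not A) = 1 - 0.8710 = 0.1290

P(not A) = 0.1290


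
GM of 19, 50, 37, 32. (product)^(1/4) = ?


Product = 19 × 50 × 37 × 32 = 1124800
GM = 1124800^(1/4) = 32.5663

GM = 32.5663


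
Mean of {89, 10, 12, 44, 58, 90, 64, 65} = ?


Sum = 89 + 10 + 12 + 44 + 58 + 90 + 64 + 65 = 432
n = 8
Mean = 432/8 = 54.0000

Mean = 54.0000


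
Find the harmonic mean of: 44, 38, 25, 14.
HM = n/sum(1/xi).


Sum of reciprocals = 1/44 + 1/38 + 1/25 + 1/14 = 0.160472
HM = 4/0.160472 = 24.9265

HM = 24.9265


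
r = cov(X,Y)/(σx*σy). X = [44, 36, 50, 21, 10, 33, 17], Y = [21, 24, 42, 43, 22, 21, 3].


Mean X = 30.1429, Mean Y = 25.1429
SD X = 13.579697, SD Y = 12.755151
Cov = 64.265306
r = 64.265306/(13.579697*12.755151) = 0.3710

r = 0.3710


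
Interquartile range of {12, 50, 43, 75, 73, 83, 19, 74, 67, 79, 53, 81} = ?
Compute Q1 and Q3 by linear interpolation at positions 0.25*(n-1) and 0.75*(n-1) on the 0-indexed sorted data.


Sorted: 12, 19, 43, 50, 53, 67, 73, 74, 75, 79, 81, 83
Q1 (25th %ile) = 48.2500
Q3 (75th %ile) = 76.0000
IQR = 76.0000 - 48.2500 = 27.7500

IQR = 27.7500


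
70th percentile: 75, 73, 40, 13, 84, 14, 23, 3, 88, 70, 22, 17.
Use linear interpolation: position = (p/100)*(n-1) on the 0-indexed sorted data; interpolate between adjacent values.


Sorted: 3, 13, 14, 17, 22, 23, 40, 70, 73, 75, 84, 88
n = 12
Index = 70/100 * 11 = 7.7000
Lower = data[7] = 70, Upper = data[8] = 73
P70 = 70 + 0.7000*(3) = 72.1000

P70 = 72.1000


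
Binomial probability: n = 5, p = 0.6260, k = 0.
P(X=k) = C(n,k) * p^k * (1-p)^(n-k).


C(5,0) = 1
p^0 = 1.000000
(1-p)^5 = 0.007317
P = 1 * 1.000000 * 0.007317 = 0.0073

P(X=0) = 0.0073


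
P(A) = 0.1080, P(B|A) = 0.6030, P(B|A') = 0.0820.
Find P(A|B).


P(B) = P(B|A)*P(A) + P(B|A')*P(A')
= 0.6030*0.1080 + 0.0820*0.8920
= 0.065124 + 0.073144 = 0.138268
P(A|B) = 0.065124/0.138268 = 0.4710

P(A|B) = 0.4710


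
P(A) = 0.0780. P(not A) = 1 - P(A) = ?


P(not A) = 1 - 0.0780 = 0.9220

P(not A) = 0.9220


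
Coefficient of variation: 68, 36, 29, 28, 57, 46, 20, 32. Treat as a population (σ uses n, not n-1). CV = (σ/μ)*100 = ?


Mean = 39.5000
SD = 15.2151
CV = (15.2151/39.5000)*100 = 38.5193%

CV = 38.5193%


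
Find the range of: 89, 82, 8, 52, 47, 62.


Max = 89, Min = 8
Range = 89 - 8 = 81

Range = 81


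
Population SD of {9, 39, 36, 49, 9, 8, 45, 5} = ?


Mean = 25.0000
Variance = 311.7500
SD = sqrt(311.7500) = 17.6564

SD = 17.6564


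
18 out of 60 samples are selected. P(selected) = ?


P = 18/60 = 0.3000

P = 0.3000


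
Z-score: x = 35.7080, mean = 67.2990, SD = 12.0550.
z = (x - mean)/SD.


z = (35.7080 - 67.2990)/12.0550
= -31.5910/12.0550
= -2.6206

z = -2.6206


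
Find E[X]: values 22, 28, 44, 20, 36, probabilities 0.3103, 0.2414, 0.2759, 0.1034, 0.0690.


E[X] = 22*0.3103 + 28*0.2414 + 44*0.2759 + 20*0.1034 + 36*0.0690
= 6.8266 + 6.7592 + 12.1396 + 2.0680 + 2.4840
= 30.2774

E[X] = 30.2774


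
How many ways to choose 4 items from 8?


C(8,4) = 8!/(4! × 4!)
= 40320/(24 × 24)
= 70

C(8,4) = 70


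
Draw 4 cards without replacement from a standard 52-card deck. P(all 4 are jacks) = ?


P(all jacks) = (4/52) × (3/51) × (2/50) × (1/49)
= 3.6938e-06

P = 3.6938e-06


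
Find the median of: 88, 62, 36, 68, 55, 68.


Sorted: 36, 55, 62, 68, 68, 88
n = 6 (even)
Middle values: 62 and 68
Median = (62+68)/2 = 65.0000

Median = 65.0000


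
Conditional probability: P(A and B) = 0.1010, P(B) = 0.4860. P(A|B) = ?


P(A|B) = 0.1010/0.4860 = 0.2078

P(A|B) = 0.2078


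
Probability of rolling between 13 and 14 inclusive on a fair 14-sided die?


Favorable outcomes (13 ≤ roll ≤ 14): 2
Total outcomes = 14
P = 2/14 = 0.1429

P = 0.1429


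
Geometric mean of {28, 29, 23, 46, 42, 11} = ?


Product = 28 × 29 × 23 × 46 × 42 × 11 = 396902352
GM = 396902352^(1/6) = 27.1090

GM = 27.1090


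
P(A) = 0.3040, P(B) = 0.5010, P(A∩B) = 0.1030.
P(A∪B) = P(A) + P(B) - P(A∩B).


P(A∪B) = 0.3040 + 0.5010 - 0.1030
= 0.8050 - 0.1030
= 0.7020

P(A∪B) = 0.7020


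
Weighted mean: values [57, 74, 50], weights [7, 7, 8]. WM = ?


Numerator = 57*7 + 74*7 + 50*8 = 1317
Denominator = 7 + 7 + 8 = 22
WM = 1317/22 = 59.8636

WM = 59.8636


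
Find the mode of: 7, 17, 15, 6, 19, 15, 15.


Frequencies: 6:1, 7:1, 15:3, 17:1, 19:1
Max frequency = 3
Mode = 15

Mode = 15


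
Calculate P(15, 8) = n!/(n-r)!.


P(15,8) = 15!/7!
= 1307674368000/5040
= 259459200

P(15,8) = 259459200


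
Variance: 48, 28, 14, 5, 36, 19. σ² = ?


Mean = 25.0000
Squared deviations: 529.0000, 9.0000, 121.0000, 400.0000, 121.0000, 36.0000
Sum = 1216.0000
Variance = 1216.0000/6 = 202.6667

Variance = 202.6667


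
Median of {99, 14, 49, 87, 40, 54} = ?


Sorted: 14, 40, 49, 54, 87, 99
n = 6 (even)
Middle values: 49 and 54
Median = (49+54)/2 = 51.5000

Median = 51.5000


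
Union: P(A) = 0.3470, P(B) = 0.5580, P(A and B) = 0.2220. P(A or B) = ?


P(A∪B) = 0.3470 + 0.5580 - 0.2220
= 0.9050 - 0.2220
= 0.6830

P(A∪B) = 0.6830


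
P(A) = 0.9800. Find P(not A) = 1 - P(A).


P(not A) = 1 - 0.9800 = 0.0200

P(not A) = 0.0200


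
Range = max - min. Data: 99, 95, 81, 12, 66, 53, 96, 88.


Max = 99, Min = 12
Range = 99 - 12 = 87

Range = 87


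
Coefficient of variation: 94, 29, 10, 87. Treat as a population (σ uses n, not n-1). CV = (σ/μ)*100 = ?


Mean = 55.0000
SD = 36.2146
CV = (36.2146/55.0000)*100 = 65.8448%

CV = 65.8448%


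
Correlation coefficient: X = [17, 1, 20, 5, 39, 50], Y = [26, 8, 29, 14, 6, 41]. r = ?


Mean X = 22.0000, Mean Y = 20.6667
SD X = 17.473790, SD Y = 12.458821
Cov = 109.333333
r = 109.333333/(17.473790*12.458821) = 0.5022

r = 0.5022


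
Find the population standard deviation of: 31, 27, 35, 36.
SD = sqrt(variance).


Mean = 32.2500
Variance = 12.6875
SD = sqrt(12.6875) = 3.5620

SD = 3.5620


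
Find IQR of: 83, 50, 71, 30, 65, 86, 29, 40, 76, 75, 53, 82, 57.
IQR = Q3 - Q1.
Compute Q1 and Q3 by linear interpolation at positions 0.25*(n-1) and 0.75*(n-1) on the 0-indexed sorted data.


Sorted: 29, 30, 40, 50, 53, 57, 65, 71, 75, 76, 82, 83, 86
Q1 (25th %ile) = 50.0000
Q3 (75th %ile) = 76.0000
IQR = 76.0000 - 50.0000 = 26.0000

IQR = 26.0000


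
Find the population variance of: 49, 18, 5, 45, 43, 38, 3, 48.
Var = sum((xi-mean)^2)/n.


Mean = 31.1250
Squared deviations: 319.5156, 172.2656, 682.5156, 192.5156, 141.0156, 47.2656, 791.0156, 284.7656
Sum = 2630.8750
Variance = 2630.8750/8 = 328.8594

Variance = 328.8594


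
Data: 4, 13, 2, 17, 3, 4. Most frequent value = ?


Frequencies: 2:1, 3:1, 4:2, 13:1, 17:1
Max frequency = 2
Mode = 4

Mode = 4


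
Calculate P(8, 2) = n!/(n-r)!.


P(8,2) = 8!/6!
= 40320/720
= 56

P(8,2) = 56


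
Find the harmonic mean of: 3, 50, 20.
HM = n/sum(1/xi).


Sum of reciprocals = 1/3 + 1/50 + 1/20 = 0.403333
HM = 3/0.403333 = 7.4380

HM = 7.4380


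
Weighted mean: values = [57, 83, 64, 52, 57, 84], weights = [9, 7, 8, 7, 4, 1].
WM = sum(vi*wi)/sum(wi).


Numerator = 57*9 + 83*7 + 64*8 + 52*7 + 57*4 + 84*1 = 2282
Denominator = 9 + 7 + 8 + 7 + 4 + 1 = 36
WM = 2282/36 = 63.3889

WM = 63.3889


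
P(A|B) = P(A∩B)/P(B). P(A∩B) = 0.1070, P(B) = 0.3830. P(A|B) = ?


P(A|B) = 0.1070/0.3830 = 0.2794

P(A|B) = 0.2794


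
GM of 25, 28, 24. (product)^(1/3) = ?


Product = 25 × 28 × 24 = 16800
GM = 16800^(1/3) = 25.6116

GM = 25.6116


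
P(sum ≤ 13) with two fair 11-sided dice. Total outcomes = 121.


Total outcomes = 11×11 = 121
Favorable (sum ≤ 13): 76
P = 76/121 = 0.6281

P = 0.6281


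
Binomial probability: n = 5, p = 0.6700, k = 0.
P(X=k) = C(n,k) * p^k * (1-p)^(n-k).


C(5,0) = 1
p^0 = 1.000000
(1-p)^5 = 0.003914
P = 1 * 1.000000 * 0.003914 = 0.0039

P(X=0) = 0.0039


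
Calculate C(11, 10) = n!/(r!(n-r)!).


C(11,10) = 11!/(10! × 1!)
= 39916800/(3628800 × 1)
= 11

C(11,10) = 11


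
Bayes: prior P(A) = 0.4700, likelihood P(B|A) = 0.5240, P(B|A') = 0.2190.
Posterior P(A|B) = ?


P(B) = P(B|A)*P(A) + P(B|A')*P(A')
= 0.5240*0.4700 + 0.2190*0.5300
= 0.246280 + 0.116070 = 0.362350
P(A|B) = 0.246280/0.362350 = 0.6797

P(A|B) = 0.6797


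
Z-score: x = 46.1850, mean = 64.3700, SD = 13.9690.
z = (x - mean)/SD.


z = (46.1850 - 64.3700)/13.9690
= -18.1850/13.9690
= -1.3018

z = -1.3018


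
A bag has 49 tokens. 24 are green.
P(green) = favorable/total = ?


P = 24/49 = 0.4898

P = 0.4898


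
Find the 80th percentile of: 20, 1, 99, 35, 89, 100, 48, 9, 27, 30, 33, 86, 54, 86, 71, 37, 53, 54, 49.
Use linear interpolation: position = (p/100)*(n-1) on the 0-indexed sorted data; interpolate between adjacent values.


Sorted: 1, 9, 20, 27, 30, 33, 35, 37, 48, 49, 53, 54, 54, 71, 86, 86, 89, 99, 100
n = 19
Index = 80/100 * 18 = 14.4000
Lower = data[14] = 86, Upper = data[15] = 86
P80 = 86 + 0.4000*(0) = 86.0000

P80 = 86.0000


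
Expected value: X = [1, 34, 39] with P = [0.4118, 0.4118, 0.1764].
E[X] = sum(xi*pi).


E[X] = 1*0.4118 + 34*0.4118 + 39*0.1764
= 0.4118 + 14.0012 + 6.8796
= 21.2926

E[X] = 21.2926


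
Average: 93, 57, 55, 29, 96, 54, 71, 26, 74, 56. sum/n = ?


Sum = 93 + 57 + 55 + 29 + 96 + 54 + 71 + 26 + 74 + 56 = 611
n = 10
Mean = 611/10 = 61.1000

Mean = 61.1000


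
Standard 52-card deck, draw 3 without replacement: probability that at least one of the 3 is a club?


P(at least one) = 1 - P(none)
P(none) = (39/52) × (38/51) × (37/50) = 0.413529
P(at least one) = 1 - 0.413529 = 0.5865

P = 0.5865


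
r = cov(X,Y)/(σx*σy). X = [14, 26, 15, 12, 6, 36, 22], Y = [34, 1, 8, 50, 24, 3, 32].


Mean X = 18.7143, Mean Y = 21.7143
SD X = 9.299989, SD Y = 17.026989
Cov = -95.224490
r = -95.224490/(9.299989*17.026989) = -0.6014

r = -0.6014


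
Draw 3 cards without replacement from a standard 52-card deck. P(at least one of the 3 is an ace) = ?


P(at least one) = 1 - P(none)
P(none) = (48/52) × (47/51) × (46/50) = 0.782624
P(at least one) = 1 - 0.782624 = 0.2174

P = 0.2174


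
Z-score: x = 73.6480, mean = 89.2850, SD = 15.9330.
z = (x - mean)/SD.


z = (73.6480 - 89.2850)/15.9330
= -15.6370/15.9330
= -0.9814

z = -0.9814


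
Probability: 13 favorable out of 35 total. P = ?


P = 13/35 = 0.3714

P = 0.3714


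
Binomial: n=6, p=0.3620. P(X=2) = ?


C(6,2) = 15
p^2 = 0.131044
(1-p)^4 = 0.165685
P = 15 * 0.131044 * 0.165685 = 0.3257

P(X=2) = 0.3257


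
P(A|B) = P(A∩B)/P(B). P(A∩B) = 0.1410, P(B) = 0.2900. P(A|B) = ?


P(A|B) = 0.1410/0.2900 = 0.4862

P(A|B) = 0.4862


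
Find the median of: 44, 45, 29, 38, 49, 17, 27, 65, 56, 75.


Sorted: 17, 27, 29, 38, 44, 45, 49, 56, 65, 75
n = 10 (even)
Middle values: 44 and 45
Median = (44+45)/2 = 44.5000

Median = 44.5000


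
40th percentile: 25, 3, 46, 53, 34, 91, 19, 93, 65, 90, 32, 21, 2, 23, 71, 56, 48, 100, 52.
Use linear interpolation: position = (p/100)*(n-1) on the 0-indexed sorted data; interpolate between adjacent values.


Sorted: 2, 3, 19, 21, 23, 25, 32, 34, 46, 48, 52, 53, 56, 65, 71, 90, 91, 93, 100
n = 19
Index = 40/100 * 18 = 7.2000
Lower = data[7] = 34, Upper = data[8] = 46
P40 = 34 + 0.2000*(12) = 36.4000

P40 = 36.4000


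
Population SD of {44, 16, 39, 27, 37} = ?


Mean = 32.6000
Variance = 99.4400
SD = sqrt(99.4400) = 9.9720

SD = 9.9720


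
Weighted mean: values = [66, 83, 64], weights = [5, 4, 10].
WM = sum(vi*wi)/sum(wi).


Numerator = 66*5 + 83*4 + 64*10 = 1302
Denominator = 5 + 4 + 10 = 19
WM = 1302/19 = 68.5263

WM = 68.5263


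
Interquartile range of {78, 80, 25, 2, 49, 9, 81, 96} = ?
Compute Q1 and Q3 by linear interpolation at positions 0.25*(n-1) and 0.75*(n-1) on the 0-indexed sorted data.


Sorted: 2, 9, 25, 49, 78, 80, 81, 96
Q1 (25th %ile) = 21.0000
Q3 (75th %ile) = 80.2500
IQR = 80.2500 - 21.0000 = 59.2500

IQR = 59.2500


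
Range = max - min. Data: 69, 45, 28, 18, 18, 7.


Max = 69, Min = 7
Range = 69 - 7 = 62

Range = 62


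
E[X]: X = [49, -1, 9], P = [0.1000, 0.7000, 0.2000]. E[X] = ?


E[X] = 49*0.1000 - 1*0.7000 + 9*0.2000
= 4.9000 - 0.7000 + 1.8000
= 6.0000

E[X] = 6.0000


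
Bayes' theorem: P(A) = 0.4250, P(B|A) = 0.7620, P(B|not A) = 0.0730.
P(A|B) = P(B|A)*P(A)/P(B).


P(B) = P(B|A)*P(A) + P(B|A')*P(A')
= 0.7620*0.4250 + 0.0730*0.5750
= 0.323850 + 0.041975 = 0.365825
P(A|B) = 0.323850/0.365825 = 0.8853

P(A|B) = 0.8853


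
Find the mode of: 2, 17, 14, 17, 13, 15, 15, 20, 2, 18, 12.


Frequencies: 2:2, 12:1, 13:1, 14:1, 15:2, 17:2, 18:1, 20:1
Max frequency = 2
Mode = 2, 15, 17

Mode = 2, 15, 17


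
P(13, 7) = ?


P(13,7) = 13!/6!
= 6227020800/720
= 8648640

P(13,7) = 8648640


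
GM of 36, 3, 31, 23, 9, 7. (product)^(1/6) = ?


Product = 36 × 3 × 31 × 23 × 9 × 7 = 4851252
GM = 4851252^(1/6) = 13.0109

GM = 13.0109


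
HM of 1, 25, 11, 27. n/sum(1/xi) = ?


Sum of reciprocals = 1/1 + 1/25 + 1/11 + 1/27 = 1.167946
HM = 4/1.167946 = 3.4248

HM = 3.4248


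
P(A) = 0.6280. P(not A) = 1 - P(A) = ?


P(not A) = 1 - 0.6280 = 0.3720

P(not A) = 0.3720


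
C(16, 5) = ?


C(16,5) = 16!/(5! × 11!)
= 20922789888000/(120 × 39916800)
= 4368

C(16,5) = 4368


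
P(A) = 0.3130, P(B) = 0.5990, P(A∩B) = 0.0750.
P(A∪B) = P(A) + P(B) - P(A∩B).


P(A∪B) = 0.3130 + 0.5990 - 0.0750
= 0.9120 - 0.0750
= 0.8370

P(A∪B) = 0.8370


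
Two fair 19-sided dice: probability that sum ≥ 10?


Total outcomes = 19×19 = 361
Favorable (sum ≥ 10): 325
P = 325/361 = 0.9003

P = 0.9003


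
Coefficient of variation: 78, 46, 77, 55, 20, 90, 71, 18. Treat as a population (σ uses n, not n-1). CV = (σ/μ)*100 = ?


Mean = 56.8750
SD = 25.3497
CV = (25.3497/56.8750)*100 = 44.5710%

CV = 44.5710%


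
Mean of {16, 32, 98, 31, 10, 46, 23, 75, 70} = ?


Sum = 16 + 32 + 98 + 31 + 10 + 46 + 23 + 75 + 70 = 401
n = 9
Mean = 401/9 = 44.5556

Mean = 44.5556


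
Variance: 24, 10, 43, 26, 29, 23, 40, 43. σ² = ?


Mean = 29.7500
Squared deviations: 33.0625, 390.0625, 175.5625, 14.0625, 0.5625, 45.5625, 105.0625, 175.5625
Sum = 939.5000
Variance = 939.5000/8 = 117.4375

Variance = 117.4375


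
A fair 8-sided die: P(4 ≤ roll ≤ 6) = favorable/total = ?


Favorable outcomes (4 ≤ roll ≤ 6): 3
Total outcomes = 8
P = 3/8 = 0.3750

P = 0.3750


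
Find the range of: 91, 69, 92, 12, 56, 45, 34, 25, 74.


Max = 92, Min = 12
Range = 92 - 12 = 80

Range = 80


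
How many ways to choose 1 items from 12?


C(12,1) = 12!/(1! × 11!)
= 479001600/(1 × 39916800)
= 12

C(12,1) = 12


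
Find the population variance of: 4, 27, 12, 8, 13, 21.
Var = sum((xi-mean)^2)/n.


Mean = 14.1667
Squared deviations: 103.3611, 164.6944, 4.6944, 38.0278, 1.3611, 46.6944
Sum = 358.8333
Variance = 358.8333/6 = 59.8056

Variance = 59.8056


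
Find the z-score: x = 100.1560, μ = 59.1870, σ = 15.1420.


z = (100.1560 - 59.1870)/15.1420
= 40.9690/15.1420
= 2.7057

z = 2.7057


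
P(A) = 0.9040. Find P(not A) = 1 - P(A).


P(not A) = 1 - 0.9040 = 0.0960

P(not A) = 0.0960


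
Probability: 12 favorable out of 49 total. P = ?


P = 12/49 = 0.2449

P = 0.2449


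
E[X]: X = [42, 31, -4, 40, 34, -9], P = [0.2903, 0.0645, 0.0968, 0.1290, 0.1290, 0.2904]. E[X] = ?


E[X] = 42*0.2903 + 31*0.0645 - 4*0.0968 + 40*0.1290 + 34*0.1290 - 9*0.2904
= 12.1926 + 1.9995 - 0.3872 + 5.1600 + 4.3860 - 2.6136
= 20.7373

E[X] = 20.7373


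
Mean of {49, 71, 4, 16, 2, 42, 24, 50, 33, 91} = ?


Sum = 49 + 71 + 4 + 16 + 2 + 42 + 24 + 50 + 33 + 91 = 382
n = 10
Mean = 382/10 = 38.2000

Mean = 38.2000


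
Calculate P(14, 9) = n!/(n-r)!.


P(14,9) = 14!/5!
= 87178291200/120
= 726485760

P(14,9) = 726485760


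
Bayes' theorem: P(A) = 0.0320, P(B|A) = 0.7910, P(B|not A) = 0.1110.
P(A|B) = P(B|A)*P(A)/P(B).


P(B) = P(B|A)*P(A) + P(B|A')*P(A')
= 0.7910*0.0320 + 0.1110*0.9680
= 0.025312 + 0.107448 = 0.132760
P(A|B) = 0.025312/0.132760 = 0.1907

P(A|B) = 0.1907


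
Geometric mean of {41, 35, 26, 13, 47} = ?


Product = 41 × 35 × 26 × 13 × 47 = 22796410
GM = 22796410^(1/5) = 29.6192

GM = 29.6192


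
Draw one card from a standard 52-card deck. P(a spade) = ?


13 spades in 52 cards
P = 13/52 = 0.2500

P = 0.2500


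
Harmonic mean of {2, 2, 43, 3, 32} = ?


Sum of reciprocals = 1/2 + 1/2 + 1/43 + 1/3 + 1/32 = 1.387839
HM = 5/1.387839 = 3.6027

HM = 3.6027


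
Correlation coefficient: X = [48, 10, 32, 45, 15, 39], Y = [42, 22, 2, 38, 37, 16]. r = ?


Mean X = 31.5000, Mean Y = 26.1667
SD X = 14.407753, SD Y = 14.217556
Cov = 40.583333
r = 40.583333/(14.407753*14.217556) = 0.1981

r = 0.1981


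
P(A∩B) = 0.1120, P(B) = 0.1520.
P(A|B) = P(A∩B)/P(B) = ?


P(A|B) = 0.1120/0.1520 = 0.7368

P(A|B) = 0.7368


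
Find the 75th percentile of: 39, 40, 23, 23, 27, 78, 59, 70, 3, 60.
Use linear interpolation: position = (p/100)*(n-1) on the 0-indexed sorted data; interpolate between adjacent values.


Sorted: 3, 23, 23, 27, 39, 40, 59, 60, 70, 78
n = 10
Index = 75/100 * 9 = 6.7500
Lower = data[6] = 59, Upper = data[7] = 60
P75 = 59 + 0.7500*(1) = 59.7500

P75 = 59.7500


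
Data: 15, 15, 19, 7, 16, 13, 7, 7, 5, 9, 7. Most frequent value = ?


Frequencies: 5:1, 7:4, 9:1, 13:1, 15:2, 16:1, 19:1
Max frequency = 4
Mode = 7

Mode = 7


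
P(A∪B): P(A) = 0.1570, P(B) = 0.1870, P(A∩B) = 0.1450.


P(A∪B) = 0.1570 + 0.1870 - 0.1450
= 0.3440 - 0.1450
= 0.1990

P(A∪B) = 0.1990


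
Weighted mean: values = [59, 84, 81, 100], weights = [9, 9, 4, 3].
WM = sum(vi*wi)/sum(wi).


Numerator = 59*9 + 84*9 + 81*4 + 100*3 = 1911
Denominator = 9 + 9 + 4 + 3 = 25
WM = 1911/25 = 76.4400

WM = 76.4400


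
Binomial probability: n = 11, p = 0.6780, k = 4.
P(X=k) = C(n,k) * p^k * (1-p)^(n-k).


C(11,4) = 330
p^4 = 0.211309
(1-p)^7 = 0.000359
P = 330 * 0.211309 * 0.000359 = 0.0250

P(X=4) = 0.0250


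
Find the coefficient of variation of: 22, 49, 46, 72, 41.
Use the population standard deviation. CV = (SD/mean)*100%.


Mean = 46.0000
SD = 16.0375
CV = (16.0375/46.0000)*100 = 34.8640%

CV = 34.8640%


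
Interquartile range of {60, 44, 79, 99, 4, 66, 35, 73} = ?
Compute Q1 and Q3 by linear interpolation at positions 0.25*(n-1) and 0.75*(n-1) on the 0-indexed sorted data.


Sorted: 4, 35, 44, 60, 66, 73, 79, 99
Q1 (25th %ile) = 41.7500
Q3 (75th %ile) = 74.5000
IQR = 74.5000 - 41.7500 = 32.7500

IQR = 32.7500


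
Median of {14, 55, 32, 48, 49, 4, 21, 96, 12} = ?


Sorted: 4, 12, 14, 21, 32, 48, 49, 55, 96
n = 9 (odd)
Middle value = 32

Median = 32


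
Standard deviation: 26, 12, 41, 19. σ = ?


Mean = 24.5000
Variance = 115.2500
SD = sqrt(115.2500) = 10.7355

SD = 10.7355


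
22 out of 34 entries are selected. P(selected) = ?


P = 22/34 = 0.6471

P = 0.6471


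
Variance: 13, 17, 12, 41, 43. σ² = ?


Mean = 25.2000
Squared deviations: 148.8400, 67.2400, 174.2400, 249.6400, 316.8400
Sum = 956.8000
Variance = 956.8000/5 = 191.3600

Variance = 191.3600


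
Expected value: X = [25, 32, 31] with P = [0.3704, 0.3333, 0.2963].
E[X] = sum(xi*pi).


E[X] = 25*0.3704 + 32*0.3333 + 31*0.2963
= 9.2600 + 10.6656 + 9.1853
= 29.1109

E[X] = 29.1109


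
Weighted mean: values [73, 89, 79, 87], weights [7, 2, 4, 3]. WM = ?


Numerator = 73*7 + 89*2 + 79*4 + 87*3 = 1266
Denominator = 7 + 2 + 4 + 3 = 16
WM = 1266/16 = 79.1250

WM = 79.1250


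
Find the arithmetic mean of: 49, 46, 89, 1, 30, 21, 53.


Sum = 49 + 46 + 89 + 1 + 30 + 21 + 53 = 289
n = 7
Mean = 289/7 = 41.2857

Mean = 41.2857


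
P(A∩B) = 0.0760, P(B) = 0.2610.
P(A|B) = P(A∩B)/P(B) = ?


P(A|B) = 0.0760/0.2610 = 0.2912

P(A|B) = 0.2912


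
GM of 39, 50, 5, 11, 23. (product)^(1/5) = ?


Product = 39 × 50 × 5 × 11 × 23 = 2466750
GM = 2466750^(1/5) = 18.9856

GM = 18.9856


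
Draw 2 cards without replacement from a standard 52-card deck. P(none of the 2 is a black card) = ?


P(no black cards) = (26/52) × (25/51)
= 0.2451

P = 0.2451


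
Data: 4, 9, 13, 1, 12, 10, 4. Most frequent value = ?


Frequencies: 1:1, 4:2, 9:1, 10:1, 12:1, 13:1
Max frequency = 2
Mode = 4

Mode = 4


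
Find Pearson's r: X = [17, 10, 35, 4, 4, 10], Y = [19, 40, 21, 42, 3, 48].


Mean X = 13.3333, Mean Y = 28.8333
SD X = 10.640593, SD Y = 15.763002
Cov = -31.444444
r = -31.444444/(10.640593*15.763002) = -0.1875

r = -0.1875


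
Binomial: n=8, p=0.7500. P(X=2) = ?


C(8,2) = 28
p^2 = 0.562500
(1-p)^6 = 0.000244
P = 28 * 0.562500 * 0.000244 = 0.0038

P(X=2) = 0.0038


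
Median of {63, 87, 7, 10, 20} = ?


Sorted: 7, 10, 20, 63, 87
n = 5 (odd)
Middle value = 20

Median = 20


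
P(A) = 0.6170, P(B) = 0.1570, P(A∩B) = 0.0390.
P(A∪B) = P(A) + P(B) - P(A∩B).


P(A∪B) = 0.6170 + 0.1570 - 0.0390
= 0.7740 - 0.0390
= 0.7350

P(A∪B) = 0.7350


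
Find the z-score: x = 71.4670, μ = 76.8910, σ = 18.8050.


z = (71.4670 - 76.8910)/18.8050
= -5.4240/18.8050
= -0.2884

z = -0.2884


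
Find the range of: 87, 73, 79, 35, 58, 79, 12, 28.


Max = 87, Min = 12
Range = 87 - 12 = 75

Range = 75


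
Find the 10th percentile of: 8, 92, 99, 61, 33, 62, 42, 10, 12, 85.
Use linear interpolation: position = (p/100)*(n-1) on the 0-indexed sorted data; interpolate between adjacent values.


Sorted: 8, 10, 12, 33, 42, 61, 62, 85, 92, 99
n = 10
Index = 10/100 * 9 = 0.9000
Lower = data[0] = 8, Upper = data[1] = 10
P10 = 8 + 0.9000*(2) = 9.8000

P10 = 9.8000


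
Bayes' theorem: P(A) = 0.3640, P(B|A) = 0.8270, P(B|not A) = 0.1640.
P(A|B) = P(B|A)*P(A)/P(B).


P(B) = P(B|A)*P(A) + P(B|A')*P(A')
= 0.8270*0.3640 + 0.1640*0.6360
= 0.301028 + 0.104304 = 0.405332
P(A|B) = 0.301028/0.405332 = 0.7427

P(A|B) = 0.7427


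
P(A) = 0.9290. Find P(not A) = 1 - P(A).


P(not A) = 1 - 0.9290 = 0.0710

P(not A) = 0.0710


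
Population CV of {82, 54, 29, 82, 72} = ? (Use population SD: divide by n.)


Mean = 63.8000
SD = 20.1832
CV = (20.1832/63.8000)*100 = 31.6350%

CV = 31.6350%


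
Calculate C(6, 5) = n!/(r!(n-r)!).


C(6,5) = 6!/(5! × 1!)
= 720/(120 × 1)
= 6

C(6,5) = 6


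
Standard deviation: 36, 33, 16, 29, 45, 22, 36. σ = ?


Mean = 31.0000
Variance = 80.0000
SD = sqrt(80.0000) = 8.9443

SD = 8.9443


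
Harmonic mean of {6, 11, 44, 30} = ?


Sum of reciprocals = 1/6 + 1/11 + 1/44 + 1/30 = 0.313636
HM = 4/0.313636 = 12.7536

HM = 12.7536


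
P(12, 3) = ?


P(12,3) = 12!/9!
= 479001600/362880
= 1320

P(12,3) = 1320


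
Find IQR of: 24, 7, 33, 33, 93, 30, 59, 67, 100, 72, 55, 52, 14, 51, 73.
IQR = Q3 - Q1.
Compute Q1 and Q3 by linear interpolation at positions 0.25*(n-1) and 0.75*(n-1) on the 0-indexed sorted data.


Sorted: 7, 14, 24, 30, 33, 33, 51, 52, 55, 59, 67, 72, 73, 93, 100
Q1 (25th %ile) = 31.5000
Q3 (75th %ile) = 69.5000
IQR = 69.5000 - 31.5000 = 38.0000

IQR = 38.0000


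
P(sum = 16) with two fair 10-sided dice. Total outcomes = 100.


Total outcomes = 10×10 = 100
Favorable (sum = 16): 5
P = 5/100 = 0.0500

P = 0.0500


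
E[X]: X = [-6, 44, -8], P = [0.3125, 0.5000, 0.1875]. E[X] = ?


E[X] = -6*0.3125 + 44*0.5000 - 8*0.1875
= -1.8750 + 22.0000 - 1.5000
= 18.6250

E[X] = 18.6250


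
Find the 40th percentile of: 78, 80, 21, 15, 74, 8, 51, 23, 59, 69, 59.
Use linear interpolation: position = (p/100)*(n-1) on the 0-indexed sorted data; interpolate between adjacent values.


Sorted: 8, 15, 21, 23, 51, 59, 59, 69, 74, 78, 80
n = 11
Index = 40/100 * 10 = 4.0000
Lower = data[4] = 51, Upper = data[5] = 59
P40 = 51 + 0*(8) = 51.0000

P40 = 51.0000


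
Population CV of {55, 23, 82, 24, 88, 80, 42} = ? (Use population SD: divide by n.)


Mean = 56.2857
SD = 25.5942
CV = (25.5942/56.2857)*100 = 45.4719%

CV = 45.4719%


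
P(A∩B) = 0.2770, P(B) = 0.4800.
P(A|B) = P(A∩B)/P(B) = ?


P(A|B) = 0.2770/0.4800 = 0.5771

P(A|B) = 0.5771


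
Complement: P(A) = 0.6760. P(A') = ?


P(not A) = 1 - 0.6760 = 0.3240

P(not A) = 0.3240


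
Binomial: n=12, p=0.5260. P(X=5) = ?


C(12,5) = 792
p^5 = 0.040265
(1-p)^7 = 0.005376
P = 792 * 0.040265 * 0.005376 = 0.1714

P(X=5) = 0.1714


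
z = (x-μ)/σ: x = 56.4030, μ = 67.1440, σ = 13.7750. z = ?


z = (56.4030 - 67.1440)/13.7750
= -10.7410/13.7750
= -0.7797

z = -0.7797


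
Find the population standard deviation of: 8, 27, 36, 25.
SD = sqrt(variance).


Mean = 24.0000
Variance = 102.5000
SD = sqrt(102.5000) = 10.1242

SD = 10.1242


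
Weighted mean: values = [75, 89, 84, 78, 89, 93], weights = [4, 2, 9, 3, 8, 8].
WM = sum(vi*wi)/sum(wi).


Numerator = 75*4 + 89*2 + 84*9 + 78*3 + 89*8 + 93*8 = 2924
Denominator = 4 + 2 + 9 + 3 + 8 + 8 = 34
WM = 2924/34 = 86.0000

WM = 86.0000


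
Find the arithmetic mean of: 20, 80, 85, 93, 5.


Sum = 20 + 80 + 85 + 93 + 5 = 283
n = 5
Mean = 283/5 = 56.6000

Mean = 56.6000


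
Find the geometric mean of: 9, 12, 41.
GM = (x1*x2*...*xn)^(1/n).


Product = 9 × 12 × 41 = 4428
GM = 4428^(1/3) = 16.4211

GM = 16.4211


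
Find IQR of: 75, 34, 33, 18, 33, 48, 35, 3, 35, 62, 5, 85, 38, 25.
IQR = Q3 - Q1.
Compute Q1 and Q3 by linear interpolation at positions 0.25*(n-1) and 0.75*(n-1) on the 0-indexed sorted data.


Sorted: 3, 5, 18, 25, 33, 33, 34, 35, 35, 38, 48, 62, 75, 85
Q1 (25th %ile) = 27.0000
Q3 (75th %ile) = 45.5000
IQR = 45.5000 - 27.0000 = 18.5000

IQR = 18.5000


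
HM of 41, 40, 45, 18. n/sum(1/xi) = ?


Sum of reciprocals = 1/41 + 1/40 + 1/45 + 1/18 = 0.127168
HM = 4/0.127168 = 31.4544

HM = 31.4544


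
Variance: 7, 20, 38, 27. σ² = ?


Mean = 23.0000
Squared deviations: 256.0000, 9.0000, 225.0000, 16.0000
Sum = 506.0000
Variance = 506.0000/4 = 126.5000

Variance = 126.5000


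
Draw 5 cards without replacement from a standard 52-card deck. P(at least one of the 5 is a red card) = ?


P(at least one) = 1 - P(none)
P(none) = (26/52) × (25/51) × (24/50) × (23/49) × (22/48) = 0.025310
P(at least one) = 1 - 0.025310 = 0.9747

P = 0.9747


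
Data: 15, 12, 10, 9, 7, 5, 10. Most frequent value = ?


Frequencies: 5:1, 7:1, 9:1, 10:2, 12:1, 15:1
Max frequency = 2
Mode = 10

Mode = 10


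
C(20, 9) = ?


C(20,9) = 20!/(9! × 11!)
= 2432902008176640000/(362880 × 39916800)
= 167960

C(20,9) = 167960


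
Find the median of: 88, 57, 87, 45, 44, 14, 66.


Sorted: 14, 44, 45, 57, 66, 87, 88
n = 7 (odd)
Middle value = 57

Median = 57


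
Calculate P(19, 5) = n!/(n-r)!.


P(19,5) = 19!/14!
= 121645100408832000/87178291200
= 1395360

P(19,5) = 1395360


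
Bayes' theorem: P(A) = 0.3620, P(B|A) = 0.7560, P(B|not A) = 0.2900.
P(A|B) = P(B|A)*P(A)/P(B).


P(B) = P(B|A)*P(A) + P(B|A')*P(A')
= 0.7560*0.3620 + 0.2900*0.6380
= 0.273672 + 0.185020 = 0.458692
P(A|B) = 0.273672/0.458692 = 0.5966

P(A|B) = 0.5966


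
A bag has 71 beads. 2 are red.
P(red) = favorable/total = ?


P = 2/71 = 0.0282

P = 0.0282


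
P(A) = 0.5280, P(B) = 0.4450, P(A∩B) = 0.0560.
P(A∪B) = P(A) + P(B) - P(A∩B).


P(A∪B) = 0.5280 + 0.4450 - 0.0560
= 0.9730 - 0.0560
= 0.9170

P(A∪B) = 0.9170


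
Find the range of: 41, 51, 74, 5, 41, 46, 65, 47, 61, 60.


Max = 74, Min = 5
Range = 74 - 5 = 69

Range = 69


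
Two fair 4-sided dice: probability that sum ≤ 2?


Total outcomes = 4×4 = 16
Favorable (sum ≤ 2): 1
P = 1/16 = 0.0625

P = 0.0625


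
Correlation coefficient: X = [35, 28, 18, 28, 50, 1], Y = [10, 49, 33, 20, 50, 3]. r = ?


Mean X = 26.6667, Mean Y = 27.5000
SD X = 15.007406, SD Y = 18.080837
Cov = 163.166667
r = 163.166667/(15.007406*18.080837) = 0.6013

r = 0.6013


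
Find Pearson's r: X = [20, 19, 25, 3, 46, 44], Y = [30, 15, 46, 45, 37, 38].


Mean X = 26.1667, Mean Y = 35.1667
SD X = 14.937834, SD Y = 10.478815
Cov = 3.805556
r = 3.805556/(14.937834*10.478815) = 0.0243

r = 0.0243


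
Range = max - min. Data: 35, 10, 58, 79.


Max = 79, Min = 10
Range = 79 - 10 = 69

Range = 69


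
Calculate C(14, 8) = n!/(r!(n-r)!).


C(14,8) = 14!/(8! × 6!)
= 87178291200/(40320 × 720)
= 3003

C(14,8) = 3003


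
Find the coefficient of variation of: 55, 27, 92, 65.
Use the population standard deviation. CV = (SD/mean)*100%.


Mean = 59.7500
SD = 23.2527
CV = (23.2527/59.7500)*100 = 38.9166%

CV = 38.9166%


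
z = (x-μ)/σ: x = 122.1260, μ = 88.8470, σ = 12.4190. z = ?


z = (122.1260 - 88.8470)/12.4190
= 33.2790/12.4190
= 2.6797

z = 2.6797


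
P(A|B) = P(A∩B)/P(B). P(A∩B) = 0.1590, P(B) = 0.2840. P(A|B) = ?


P(A|B) = 0.1590/0.2840 = 0.5599

P(A|B) = 0.5599


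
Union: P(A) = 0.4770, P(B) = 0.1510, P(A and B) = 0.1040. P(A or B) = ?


P(A∪B) = 0.4770 + 0.1510 - 0.1040
= 0.6280 - 0.1040
= 0.5240

P(A∪B) = 0.5240


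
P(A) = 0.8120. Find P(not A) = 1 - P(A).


P(not A) = 1 - 0.8120 = 0.1880

P(not A) = 0.1880


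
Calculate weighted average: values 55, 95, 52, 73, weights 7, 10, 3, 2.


Numerator = 55*7 + 95*10 + 52*3 + 73*2 = 1637
Denominator = 7 + 10 + 3 + 2 = 22
WM = 1637/22 = 74.4091

WM = 74.4091


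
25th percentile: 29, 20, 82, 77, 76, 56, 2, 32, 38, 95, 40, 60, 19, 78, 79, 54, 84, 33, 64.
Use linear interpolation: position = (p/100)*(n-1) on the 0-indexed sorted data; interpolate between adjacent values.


Sorted: 2, 19, 20, 29, 32, 33, 38, 40, 54, 56, 60, 64, 76, 77, 78, 79, 82, 84, 95
n = 19
Index = 25/100 * 18 = 4.5000
Lower = data[4] = 32, Upper = data[5] = 33
P25 = 32 + 0.5000*(1) = 32.5000

P25 = 32.5000


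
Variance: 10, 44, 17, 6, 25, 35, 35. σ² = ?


Mean = 24.5714
Squared deviations: 212.3265, 377.4694, 57.3265, 344.8980, 0.1837, 108.7551, 108.7551
Sum = 1209.7143
Variance = 1209.7143/7 = 172.8163

Variance = 172.8163


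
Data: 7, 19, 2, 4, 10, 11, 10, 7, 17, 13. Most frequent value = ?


Frequencies: 2:1, 4:1, 7:2, 10:2, 11:1, 13:1, 17:1, 19:1
Max frequency = 2
Mode = 7, 10

Mode = 7, 10


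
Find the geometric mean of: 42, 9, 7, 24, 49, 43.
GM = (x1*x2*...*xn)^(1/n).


Product = 42 × 9 × 7 × 24 × 49 × 43 = 133802928
GM = 133802928^(1/6) = 22.6157

GM = 22.6157


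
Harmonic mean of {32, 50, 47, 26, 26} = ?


Sum of reciprocals = 1/32 + 1/50 + 1/47 + 1/26 + 1/26 = 0.149450
HM = 5/0.149450 = 33.4561

HM = 33.4561


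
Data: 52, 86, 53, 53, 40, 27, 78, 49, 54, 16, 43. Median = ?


Sorted: 16, 27, 40, 43, 49, 52, 53, 53, 54, 78, 86
n = 11 (odd)
Middle value = 52

Median = 52


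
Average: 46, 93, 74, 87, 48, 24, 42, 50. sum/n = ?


Sum = 46 + 93 + 74 + 87 + 48 + 24 + 42 + 50 = 464
n = 8
Mean = 464/8 = 58.0000

Mean = 58.0000


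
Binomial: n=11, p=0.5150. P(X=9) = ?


C(11,9) = 55
p^9 = 0.002548
(1-p)^2 = 0.235225
P = 55 * 0.002548 * 0.235225 = 0.0330

P(X=9) = 0.0330


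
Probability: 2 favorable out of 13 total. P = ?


P = 2/13 = 0.1538

P = 0.1538


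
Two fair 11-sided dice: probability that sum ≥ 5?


Total outcomes = 11×11 = 121
Favorable (sum ≥ 5): 115
P = 115/121 = 0.9504

P = 0.9504


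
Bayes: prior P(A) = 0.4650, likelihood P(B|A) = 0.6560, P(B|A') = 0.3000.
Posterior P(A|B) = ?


P(B) = P(B|A)*P(A) + P(B|A')*P(A')
= 0.6560*0.4650 + 0.3000*0.5350
= 0.305040 + 0.160500 = 0.465540
P(A|B) = 0.305040/0.465540 = 0.6552

P(A|B) = 0.6552


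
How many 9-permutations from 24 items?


P(24,9) = 24!/15!
= 620448401733239439360000/1307674368000
= 474467051520

P(24,9) = 474467051520


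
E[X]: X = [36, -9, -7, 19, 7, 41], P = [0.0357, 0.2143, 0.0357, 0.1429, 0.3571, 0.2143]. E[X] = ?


E[X] = 36*0.0357 - 9*0.2143 - 7*0.0357 + 19*0.1429 + 7*0.3571 + 41*0.2143
= 1.2852 - 1.9287 - 0.2499 + 2.7151 + 2.4997 + 8.7863
= 13.1077

E[X] = 13.1077


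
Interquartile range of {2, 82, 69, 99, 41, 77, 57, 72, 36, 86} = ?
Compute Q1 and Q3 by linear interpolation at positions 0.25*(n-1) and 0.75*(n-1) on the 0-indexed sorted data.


Sorted: 2, 36, 41, 57, 69, 72, 77, 82, 86, 99
Q1 (25th %ile) = 45.0000
Q3 (75th %ile) = 80.7500
IQR = 80.7500 - 45.0000 = 35.7500

IQR = 35.7500


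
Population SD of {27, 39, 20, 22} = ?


Mean = 27.0000
Variance = 54.5000
SD = sqrt(54.5000) = 7.3824

SD = 7.3824


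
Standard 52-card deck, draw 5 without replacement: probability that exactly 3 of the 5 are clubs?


Hypergeometric: P(X=3) = C(13,3)·C(39,2) / C(52,5)
= 286 × 741 / 2598960
= 211926/2598960 = 0.0815

P = 0.0815


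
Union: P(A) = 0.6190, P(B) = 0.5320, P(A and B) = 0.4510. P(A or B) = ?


P(A∪B) = 0.6190 + 0.5320 - 0.4510
= 1.1510 - 0.4510
= 0.7000

P(A∪B) = 0.7000


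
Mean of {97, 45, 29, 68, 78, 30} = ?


Sum = 97 + 45 + 29 + 68 + 78 + 30 = 347
n = 6
Mean = 347/6 = 57.8333

Mean = 57.8333


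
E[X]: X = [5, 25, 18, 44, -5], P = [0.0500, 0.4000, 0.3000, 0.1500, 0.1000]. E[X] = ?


E[X] = 5*0.0500 + 25*0.4000 + 18*0.3000 + 44*0.1500 - 5*0.1000
= 0.2500 + 10.0000 + 5.4000 + 6.6000 - 0.5000
= 21.7500

E[X] = 21.7500


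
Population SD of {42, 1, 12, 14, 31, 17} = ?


Mean = 19.5000
Variance = 178.9167
SD = sqrt(178.9167) = 13.3760

SD = 13.3760


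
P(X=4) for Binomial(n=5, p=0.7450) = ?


C(5,4) = 5
p^4 = 0.308053
(1-p)^1 = 0.255000
P = 5 * 0.308053 * 0.255000 = 0.3928

P(X=4) = 0.3928


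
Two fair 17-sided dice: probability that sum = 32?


Total outcomes = 17×17 = 289
Favorable (sum = 32): 3
P = 3/289 = 0.0104

P = 0.0104


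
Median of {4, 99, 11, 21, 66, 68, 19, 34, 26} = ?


Sorted: 4, 11, 19, 21, 26, 34, 66, 68, 99
n = 9 (odd)
Middle value = 26

Median = 26


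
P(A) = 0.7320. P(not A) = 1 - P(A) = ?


P(not A) = 1 - 0.7320 = 0.2680

P(not A) = 0.2680


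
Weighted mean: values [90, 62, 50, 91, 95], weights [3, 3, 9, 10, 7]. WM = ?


Numerator = 90*3 + 62*3 + 50*9 + 91*10 + 95*7 = 2481
Denominator = 3 + 3 + 9 + 10 + 7 = 32
WM = 2481/32 = 77.5312

WM = 77.5312


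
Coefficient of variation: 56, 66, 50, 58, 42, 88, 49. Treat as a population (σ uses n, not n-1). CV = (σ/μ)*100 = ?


Mean = 58.4286
SD = 13.9781
CV = (13.9781/58.4286)*100 = 23.9234%

CV = 23.9234%


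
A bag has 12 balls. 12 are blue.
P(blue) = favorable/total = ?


P = 12/12 = 1.0000

P = 1.0000


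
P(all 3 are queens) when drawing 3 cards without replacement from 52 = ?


P(all queens) = (4/52) × (3/51) × (2/50)
= 0.0002

P = 0.0002


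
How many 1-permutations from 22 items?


P(22,1) = 22!/21!
= 1124000727777607680000/51090942171709440000
= 22

P(22,1) = 22


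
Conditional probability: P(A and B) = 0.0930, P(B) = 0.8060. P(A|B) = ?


P(A|B) = 0.0930/0.8060 = 0.1154

P(A|B) = 0.1154


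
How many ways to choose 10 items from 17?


C(17,10) = 17!/(10! × 7!)
= 355687428096000/(3628800 × 5040)
= 19448

C(17,10) = 19448


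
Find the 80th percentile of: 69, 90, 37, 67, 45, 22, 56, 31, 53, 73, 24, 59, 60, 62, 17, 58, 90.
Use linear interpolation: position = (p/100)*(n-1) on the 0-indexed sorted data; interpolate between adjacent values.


Sorted: 17, 22, 24, 31, 37, 45, 53, 56, 58, 59, 60, 62, 67, 69, 73, 90, 90
n = 17
Index = 80/100 * 16 = 12.8000
Lower = data[12] = 67, Upper = data[13] = 69
P80 = 67 + 0.8000*(2) = 68.6000

P80 = 68.6000


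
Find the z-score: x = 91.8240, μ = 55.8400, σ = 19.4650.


z = (91.8240 - 55.8400)/19.4650
= 35.9840/19.4650
= 1.8487

z = 1.8487


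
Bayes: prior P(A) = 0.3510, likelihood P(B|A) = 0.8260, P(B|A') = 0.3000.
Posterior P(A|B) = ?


P(B) = P(B|A)*P(A) + P(B|A')*P(A')
= 0.8260*0.3510 + 0.3000*0.6490
= 0.289926 + 0.194700 = 0.484626
P(A|B) = 0.289926/0.484626 = 0.5982

P(A|B) = 0.5982


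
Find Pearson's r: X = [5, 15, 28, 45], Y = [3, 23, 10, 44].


Mean X = 23.2500, Mean Y = 20.0000
SD X = 14.972892, SD Y = 15.604487
Cov = 190.000000
r = 190.000000/(14.972892*15.604487) = 0.8132

r = 0.8132


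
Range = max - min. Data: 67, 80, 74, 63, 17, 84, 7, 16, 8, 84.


Max = 84, Min = 7
Range = 84 - 7 = 77

Range = 77


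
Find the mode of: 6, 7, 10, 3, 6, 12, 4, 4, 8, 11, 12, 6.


Frequencies: 3:1, 4:2, 6:3, 7:1, 8:1, 10:1, 11:1, 12:2
Max frequency = 3
Mode = 6

Mode = 6
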